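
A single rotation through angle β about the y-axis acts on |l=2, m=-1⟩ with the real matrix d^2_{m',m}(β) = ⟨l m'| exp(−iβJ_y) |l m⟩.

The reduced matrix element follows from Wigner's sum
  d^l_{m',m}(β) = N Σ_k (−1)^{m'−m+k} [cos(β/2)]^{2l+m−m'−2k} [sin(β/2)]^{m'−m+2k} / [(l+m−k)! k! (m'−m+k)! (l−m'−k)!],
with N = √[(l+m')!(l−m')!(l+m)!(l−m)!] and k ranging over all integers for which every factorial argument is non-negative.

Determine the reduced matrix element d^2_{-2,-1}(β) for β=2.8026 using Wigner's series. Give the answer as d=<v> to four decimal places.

d^2_{-2,-1}(β=2.8026) via Wigner's sum:
Half-angle: c=0.168686, s=0.985670. N=√(1·24·1·6)=12.000000
k∈{1} keeps every argument non-negative
  k=1: (−1)^0·12.0000/(6)·0.1687^3·0.9857^1 = +0.009462
d^2_{-2,-1}(2.8026) = +0.009462

d=0.0095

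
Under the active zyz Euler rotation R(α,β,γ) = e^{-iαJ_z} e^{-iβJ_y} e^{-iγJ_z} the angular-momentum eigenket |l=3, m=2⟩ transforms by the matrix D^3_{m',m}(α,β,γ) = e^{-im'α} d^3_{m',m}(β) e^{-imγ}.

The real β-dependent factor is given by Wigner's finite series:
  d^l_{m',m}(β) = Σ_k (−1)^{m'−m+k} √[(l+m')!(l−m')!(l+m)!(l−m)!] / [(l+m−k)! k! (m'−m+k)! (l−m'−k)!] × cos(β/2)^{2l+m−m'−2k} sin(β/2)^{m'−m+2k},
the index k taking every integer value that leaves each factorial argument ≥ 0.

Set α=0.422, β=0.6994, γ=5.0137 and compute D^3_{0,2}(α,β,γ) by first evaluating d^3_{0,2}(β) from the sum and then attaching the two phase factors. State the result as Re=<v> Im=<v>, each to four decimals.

Re=-0.3578 Im=0.2461

Split into d^3_{0,2}(β=0.6994) × two z-phases.
c=cos(0.6994/2)=0.939476, s=sin(0.6994/2)=0.342616; N=√[6·6·120·1]=65.726707
The bounds max(0,m−m')=2 and min(l+m,l−m')=3 give 2 terms
  k=2: (−1)^0·65.7267/(12)·0.9395^4·0.3426^2 = +0.500862
  k=3: (−1)^1·65.7267/(12)·0.9395^2·0.3426^4 = -0.066613
d^3_{0,2}(0.6994) = +0.500862 -0.066613 = +0.434248
Attach z-rotation phases: D = e^{-i(0)(0.422)}·(+0.434248)·e^{-i(2)(5.0137)} = -0.357756+0.246134i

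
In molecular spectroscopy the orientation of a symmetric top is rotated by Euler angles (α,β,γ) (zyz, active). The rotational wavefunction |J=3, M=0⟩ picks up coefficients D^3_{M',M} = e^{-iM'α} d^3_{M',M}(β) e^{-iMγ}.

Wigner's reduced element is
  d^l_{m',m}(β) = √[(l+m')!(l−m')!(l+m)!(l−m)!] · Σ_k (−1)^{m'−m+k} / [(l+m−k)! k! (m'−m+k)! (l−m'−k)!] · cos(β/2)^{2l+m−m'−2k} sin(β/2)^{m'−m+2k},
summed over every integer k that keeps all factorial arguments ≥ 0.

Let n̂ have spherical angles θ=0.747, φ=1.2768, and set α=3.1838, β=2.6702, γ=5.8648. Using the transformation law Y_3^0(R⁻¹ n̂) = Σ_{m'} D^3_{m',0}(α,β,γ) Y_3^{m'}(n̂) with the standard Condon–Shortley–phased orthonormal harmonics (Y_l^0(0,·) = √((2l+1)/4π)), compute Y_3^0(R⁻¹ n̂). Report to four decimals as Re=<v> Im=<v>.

Need the full column D^3_{m',0} for m'=−3..3 at α=3.1838, β=2.6702, γ=5.8648.
cos(β/2)=0.233520, sin(β/2)=0.972352
d^3_{-3,0}: single k=3 term ⇒ +0.052355;  D = -0.051936-0.006612i
d^3_{-2,0}: k∈[2..3] ⇒ +0.015399 -0.266995 = -0.251596;  D = -0.250700-0.021213i
d^3_{-1,0}: k∈[1..3] ⇒ +0.002339 -0.121662 +0.703125 = +0.583802;  D = -0.583282-0.024633i
d^3_{0,0}: k∈[0..3] ⇒ +0.000162 -0.025304 +0.438718 -0.845164 = -0.431588;  D = -0.431588+0.000000i
d^3_{1,0}: k∈[0..2] ⇒ -0.002339 +0.121662 -0.703125 = -0.583802;  D = +0.583282-0.024633i
d^3_{2,0}: k∈[0..1] ⇒ +0.015399 -0.266995 = -0.251596;  D = -0.250700+0.021213i
d^3_{3,0}: single k=0 term ⇒ -0.052355;  D = +0.051936-0.006612i
Y_3^{m'}(θ=0.747,φ=1.2768) and Σ D·Y over m':
  (-0.0519-0.0066i)·(-0.1010+0.0832i)  (-0.2507-0.0212i)·(-0.2880-0.1920i)  (-0.5833-0.0246i)·(+0.1076-0.3555i)  (-0.4316+0.0000i)·(-0.0844+0.0000i)  (+0.5833-0.0246i)·(-0.1076-0.3555i)  (-0.2507+0.0212i)·(-0.2880+0.1920i)  (+0.0519-0.0066i)·(+0.1010+0.0832i)
Y_3^0(R⁻¹ n̂) = +0.041189-0.000000i

Re=0.0412 Im=0.0000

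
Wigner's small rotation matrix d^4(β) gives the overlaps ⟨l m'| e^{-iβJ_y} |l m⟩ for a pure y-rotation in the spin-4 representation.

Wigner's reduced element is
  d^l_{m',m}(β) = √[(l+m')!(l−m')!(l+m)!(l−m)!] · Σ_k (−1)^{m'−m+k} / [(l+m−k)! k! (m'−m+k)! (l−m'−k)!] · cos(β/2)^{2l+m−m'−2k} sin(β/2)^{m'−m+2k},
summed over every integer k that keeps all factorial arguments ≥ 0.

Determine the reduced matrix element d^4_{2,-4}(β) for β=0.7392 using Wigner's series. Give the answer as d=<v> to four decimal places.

d=0.0102

d^4_{2,-4}(β=0.7392) via Wigner's sum:
With c≡cos(β/2)=0.932472 and s≡sin(β/2)=0.361242, N=[720·2·1·40320]^{1/2}=7619.763776
k: max(0,(-4)−(2))=0 … min(4+(-4),4−(2))=0
  k=0: (−1)^6·7619.7638/(1440)·0.9325^2·0.3612^6 = +0.010225
d^4_{2,-4}(0.7392) = +0.010225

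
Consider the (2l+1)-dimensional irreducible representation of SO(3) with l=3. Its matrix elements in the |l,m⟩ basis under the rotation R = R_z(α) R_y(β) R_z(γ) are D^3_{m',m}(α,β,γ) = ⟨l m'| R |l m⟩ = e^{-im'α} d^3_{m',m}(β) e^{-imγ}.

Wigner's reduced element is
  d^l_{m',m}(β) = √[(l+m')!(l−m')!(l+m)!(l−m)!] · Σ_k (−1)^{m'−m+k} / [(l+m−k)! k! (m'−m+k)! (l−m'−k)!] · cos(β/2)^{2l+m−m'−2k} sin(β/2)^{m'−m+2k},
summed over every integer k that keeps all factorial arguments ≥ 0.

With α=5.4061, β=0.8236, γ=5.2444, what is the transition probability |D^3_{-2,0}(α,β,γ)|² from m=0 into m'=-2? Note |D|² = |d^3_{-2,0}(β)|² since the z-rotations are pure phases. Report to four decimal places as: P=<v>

P=0.2508

D^3_{-2,0}(5.4061,0.8236,5.2444) = e^{-i·-2·5.4061}·d^3_{-2,0}(0.8236)·e^{-i·0·5.2444}. Compute d first:
Half-angle: c=0.916402, s=0.400259. N=√(1·120·6·6)=65.726707
k: max(0,(0)−(-2))=2 … min(3+(0),3−(-2))=3
  k=2: (−1)^0·65.7267/(12)·0.9164^4·0.4003^2 = +0.618853
  k=3: (−1)^1·65.7267/(12)·0.9164^2·0.4003^4 = -0.118059
d^3_{-2,0}(0.8236) = +0.618853 -0.118059 = +0.500794
|D^3_{-2,0}|² = |d^3_{-2,0}(β)|² = (+0.500794)² = 0.250795 (the z-rotation phases have unit modulus)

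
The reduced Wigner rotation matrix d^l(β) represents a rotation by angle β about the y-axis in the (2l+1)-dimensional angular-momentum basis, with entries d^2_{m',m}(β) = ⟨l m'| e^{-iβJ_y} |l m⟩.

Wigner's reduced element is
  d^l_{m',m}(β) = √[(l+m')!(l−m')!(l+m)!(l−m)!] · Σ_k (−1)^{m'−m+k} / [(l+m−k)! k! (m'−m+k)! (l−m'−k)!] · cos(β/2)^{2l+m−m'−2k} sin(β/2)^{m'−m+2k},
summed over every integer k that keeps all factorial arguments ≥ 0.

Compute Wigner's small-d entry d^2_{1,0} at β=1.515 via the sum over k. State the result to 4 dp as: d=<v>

d^2_{1,0}(β=1.515) via Wigner's sum:
With c≡cos(β/2)=0.726556 and s≡sin(β/2)=0.687107, N=[6·1·2·2]^{1/2}=4.898979
k∈{0,1} keeps every argument non-negative
  k=0: (−1)^1·4.8990/(2)·0.7266^3·0.6871^1 = -0.645517
  k=1: (−1)^2·4.8990/(2)·0.7266^1·0.6871^3 = +0.577322
d^2_{1,0}(1.515) = -0.645517 +0.577322 = -0.068195

d=-0.0682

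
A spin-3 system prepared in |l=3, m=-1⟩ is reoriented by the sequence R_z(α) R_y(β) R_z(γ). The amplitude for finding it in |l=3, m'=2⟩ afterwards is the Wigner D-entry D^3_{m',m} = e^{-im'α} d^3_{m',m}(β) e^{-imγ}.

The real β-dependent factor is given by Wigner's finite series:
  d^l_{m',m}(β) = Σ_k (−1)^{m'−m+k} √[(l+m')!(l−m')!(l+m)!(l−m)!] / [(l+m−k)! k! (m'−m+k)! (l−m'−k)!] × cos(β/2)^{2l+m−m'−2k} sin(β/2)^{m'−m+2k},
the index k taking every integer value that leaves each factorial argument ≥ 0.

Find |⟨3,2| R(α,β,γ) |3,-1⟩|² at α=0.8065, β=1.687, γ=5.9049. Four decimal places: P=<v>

Split into d^3_{2,-1}(β=1.687) × two z-phases.
With c≡cos(β/2)=0.664852 and s≡sin(β/2)=0.746975, N=[120·1·2·24]^{1/2}=75.894664
The bounds max(0,m−m')=0 and min(l+m,l−m')=1 give 2 terms
  k=0: (−1)^3·75.8947/(12)·0.6649^3·0.7470^3 = -0.774682
  k=1: (−1)^4·75.8947/(24)·0.6649^1·0.7470^5 = +0.488939
d^3_{2,-1}(1.687) = -0.774682 +0.488939 = -0.285743
|D^3_{2,-1}|² = |d^3_{2,-1}(β)|² = (-0.285743)² = 0.081649 (the z-rotation phases have unit modulus)

P=0.0816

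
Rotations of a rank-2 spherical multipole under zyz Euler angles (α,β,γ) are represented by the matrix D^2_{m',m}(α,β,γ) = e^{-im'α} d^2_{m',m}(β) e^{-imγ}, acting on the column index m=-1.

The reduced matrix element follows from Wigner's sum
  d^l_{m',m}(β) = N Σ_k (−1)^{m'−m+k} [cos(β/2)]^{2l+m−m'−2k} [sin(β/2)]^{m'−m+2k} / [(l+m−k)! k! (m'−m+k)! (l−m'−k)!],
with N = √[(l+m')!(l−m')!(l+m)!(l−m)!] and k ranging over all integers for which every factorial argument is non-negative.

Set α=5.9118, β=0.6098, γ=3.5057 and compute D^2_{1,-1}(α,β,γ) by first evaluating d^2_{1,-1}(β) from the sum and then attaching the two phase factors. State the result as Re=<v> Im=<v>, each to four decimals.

Split into d^2_{1,-1}(β=0.6098) × two z-phases.
With c≡cos(β/2)=0.953877 and s≡sin(β/2)=0.300198, N=[6·1·1·6]^{1/2}=6.000000
k∈{0,1} keeps every argument non-negative
  k=0: (−1)^2·6.0000/(2)·0.9539^2·0.3002^2 = +0.245992
  k=1: (−1)^3·6.0000/(6)·0.9539^0·0.3002^4 = -0.008121
d^2_{1,-1}(0.6098) = +0.245992 -0.008121 = +0.237871
Attach z-rotation phases: D = e^{-i(1)(5.9118)}·(+0.237871)·e^{-i(-1)(3.5057)} = -0.176381-0.159600i

Re=-0.1764 Im=-0.1596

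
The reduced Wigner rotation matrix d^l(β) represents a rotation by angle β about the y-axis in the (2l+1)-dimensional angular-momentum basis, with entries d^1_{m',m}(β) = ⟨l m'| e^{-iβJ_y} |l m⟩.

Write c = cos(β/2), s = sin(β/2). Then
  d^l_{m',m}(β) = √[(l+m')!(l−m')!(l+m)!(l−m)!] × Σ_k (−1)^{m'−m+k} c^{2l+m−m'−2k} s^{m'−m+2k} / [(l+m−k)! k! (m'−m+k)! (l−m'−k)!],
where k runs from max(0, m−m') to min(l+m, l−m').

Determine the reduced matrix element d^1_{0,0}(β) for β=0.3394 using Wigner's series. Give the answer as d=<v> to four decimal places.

d=0.9430

d^1_{0,0}(β=0.3394) via Wigner's sum:
With c≡cos(β/2)=0.985635 and s≡sin(β/2)=0.168887, N=[1·1·1·1]^{1/2}=1.000000
k: max(0,(0)−(0))=0 … min(1+(0),1−(0))=1
  k=0: (−1)^0·1.0000/(1)·0.9856^2·0.1689^0 = +0.971477
  k=1: (−1)^1·1.0000/(1)·0.9856^0·0.1689^2 = -0.028523
d^1_{0,0}(0.3394) = +0.971477 -0.028523 = +0.942955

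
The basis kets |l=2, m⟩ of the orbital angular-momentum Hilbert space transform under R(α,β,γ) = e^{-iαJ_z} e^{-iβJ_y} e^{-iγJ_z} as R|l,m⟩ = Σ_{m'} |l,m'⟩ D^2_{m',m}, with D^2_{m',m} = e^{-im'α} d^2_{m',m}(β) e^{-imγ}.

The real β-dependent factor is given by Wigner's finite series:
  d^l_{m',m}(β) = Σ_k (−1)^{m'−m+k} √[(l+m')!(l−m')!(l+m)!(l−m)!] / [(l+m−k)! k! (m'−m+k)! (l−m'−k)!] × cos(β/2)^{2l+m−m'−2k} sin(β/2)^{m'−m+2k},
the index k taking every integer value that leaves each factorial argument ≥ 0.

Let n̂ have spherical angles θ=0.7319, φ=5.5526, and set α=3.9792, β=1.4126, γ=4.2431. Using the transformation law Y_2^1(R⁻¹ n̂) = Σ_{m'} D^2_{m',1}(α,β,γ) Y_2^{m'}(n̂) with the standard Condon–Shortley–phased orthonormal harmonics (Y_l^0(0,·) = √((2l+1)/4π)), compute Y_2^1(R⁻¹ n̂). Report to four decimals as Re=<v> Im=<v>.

Re=0.0235 Im=0.0854

Need the full column D^2_{m',1} for m'=−2..2 at α=3.9792, β=1.4126, γ=4.2431.
cos(β/2)=0.760768, sin(β/2)=0.649023
d^2_{-2,1}: single k=3 term ⇒ +0.415971;  D = -0.349372-0.225768i
d^2_{-1,1}: k∈[2..3] ⇒ +0.731386 -0.177436 = +0.553951;  D = +0.534773-0.144497i
d^2_{0,1}: k∈[1..2] ⇒ +0.699993 -0.509459 = +0.190534;  D = -0.086169+0.169935i
d^2_{1,1}: k∈[0..1] ⇒ +0.334973 -0.731386 = -0.396413;  D = +0.142727+0.369828i
d^2_{2,1}: single k=0 term ⇒ -0.571542;  D = -0.533917-0.203942i
Y_2^{m'}(θ=0.7319,φ=5.5526) and Σ D·Y over m':
  (-0.3494-0.2258i)·(+0.0189+0.1715i)  (+0.5348-0.1445i)·(+0.2860+0.2563i)  (-0.0862+0.1699i)·(+0.2082+0.0000i)  (+0.1427+0.3698i)·(-0.2860+0.2563i)  (-0.5339-0.2039i)·(+0.0189-0.1715i)
Y_2^1(R⁻¹ n̂) = +0.023523+0.085434i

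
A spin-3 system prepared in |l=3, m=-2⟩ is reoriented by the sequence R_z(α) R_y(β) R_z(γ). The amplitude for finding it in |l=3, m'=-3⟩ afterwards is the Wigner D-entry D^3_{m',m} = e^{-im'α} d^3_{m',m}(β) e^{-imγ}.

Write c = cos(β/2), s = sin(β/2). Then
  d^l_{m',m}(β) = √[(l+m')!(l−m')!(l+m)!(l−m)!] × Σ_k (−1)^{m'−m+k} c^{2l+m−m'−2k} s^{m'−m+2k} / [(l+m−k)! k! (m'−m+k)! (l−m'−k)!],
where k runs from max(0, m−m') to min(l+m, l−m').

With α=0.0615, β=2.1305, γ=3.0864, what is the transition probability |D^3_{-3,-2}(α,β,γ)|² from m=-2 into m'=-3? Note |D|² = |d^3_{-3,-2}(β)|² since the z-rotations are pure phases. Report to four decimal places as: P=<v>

P=0.0033

Split into d^3_{-3,-2}(β=2.1305) × two z-phases.
With c≡cos(β/2)=0.484285 and s≡sin(β/2)=0.874910, N=[1·720·1·120]^{1/2}=293.938769
k: max(0,(-2)−(-3))=1 … min(3+(-2),3−(-3))=1
  k=1: (−1)^0·293.9388/(120)·0.4843^5·0.8749^1 = +0.057088
d^3_{-3,-2}(2.1305) = +0.057088
|D^3_{-3,-2}|² = |d^3_{-3,-2}(β)|² = (+0.057088)² = 0.003259 (the z-rotation phases have unit modulus)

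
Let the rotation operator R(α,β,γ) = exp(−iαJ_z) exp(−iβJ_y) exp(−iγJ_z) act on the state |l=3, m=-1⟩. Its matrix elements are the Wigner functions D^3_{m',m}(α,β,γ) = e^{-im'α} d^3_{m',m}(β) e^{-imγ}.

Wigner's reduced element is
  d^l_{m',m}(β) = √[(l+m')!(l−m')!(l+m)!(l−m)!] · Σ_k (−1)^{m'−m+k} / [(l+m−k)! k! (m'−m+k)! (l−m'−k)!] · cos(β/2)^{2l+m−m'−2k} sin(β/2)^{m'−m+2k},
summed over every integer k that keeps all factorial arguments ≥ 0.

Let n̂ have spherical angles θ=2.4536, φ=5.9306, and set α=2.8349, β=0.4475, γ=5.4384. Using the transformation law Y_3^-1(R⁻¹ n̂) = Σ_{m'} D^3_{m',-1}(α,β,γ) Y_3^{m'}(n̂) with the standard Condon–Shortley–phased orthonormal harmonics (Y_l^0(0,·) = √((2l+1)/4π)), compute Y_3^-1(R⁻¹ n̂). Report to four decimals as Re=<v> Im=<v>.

Need the full column D^3_{m',-1} for m'=−3..3 at α=2.8349, β=0.4475, γ=5.4384.
cos(β/2)=0.975072, sin(β/2)=0.221888
d^3_{-3,-1}: single k=2 term ⇒ +0.172369;  D = +0.033242+0.169133i
d^3_{-2,-1}: k∈[1..2] ⇒ +0.618468 -0.064053 = +0.554415;  D = +0.062309-0.550902i
d^3_{-1,-1}: k∈[0..2] ⇒ +0.859450 -0.356044 +0.013828 = +0.517234;  D = -0.210586+0.472425i
d^3_{0,-1}: k∈[0..2] ⇒ -0.677498 +0.105250 -0.001817 = -0.574064;  D = -0.381117+0.429302i
d^3_{1,-1}: k∈[0..2] ⇒ +0.267033 -0.018437 +0.000119 = +0.248715;  D = -0.213569+0.127466i
d^3_{2,-1}: k∈[0..1] ⇒ -0.064053 +0.001658 = -0.062395;  D = -0.060732+0.014310i
d^3_{3,-1}: single k=0 term ⇒ +0.008926;  D = -0.008901-0.000671i
Y_3^{m'}(θ=2.4536,φ=5.9306) and Σ D·Y over m':
  (+0.0332+0.1691i)·(+0.0524+0.0931i)  (+0.0623-0.5509i)·(-0.2424-0.2063i)  (-0.2106+0.4724i)·(+0.3821+0.1406i)  (-0.3811+0.4293i)·(+0.0046+0.0000i)  (-0.2136+0.1275i)·(-0.3821+0.1406i)  (-0.0607+0.0143i)·(-0.2424+0.2063i)  (-0.0089-0.0007i)·(-0.0524+0.0931i)
Y_3^-1(R⁻¹ n̂) = -0.215439+0.190016i

Re=-0.2154 Im=0.1900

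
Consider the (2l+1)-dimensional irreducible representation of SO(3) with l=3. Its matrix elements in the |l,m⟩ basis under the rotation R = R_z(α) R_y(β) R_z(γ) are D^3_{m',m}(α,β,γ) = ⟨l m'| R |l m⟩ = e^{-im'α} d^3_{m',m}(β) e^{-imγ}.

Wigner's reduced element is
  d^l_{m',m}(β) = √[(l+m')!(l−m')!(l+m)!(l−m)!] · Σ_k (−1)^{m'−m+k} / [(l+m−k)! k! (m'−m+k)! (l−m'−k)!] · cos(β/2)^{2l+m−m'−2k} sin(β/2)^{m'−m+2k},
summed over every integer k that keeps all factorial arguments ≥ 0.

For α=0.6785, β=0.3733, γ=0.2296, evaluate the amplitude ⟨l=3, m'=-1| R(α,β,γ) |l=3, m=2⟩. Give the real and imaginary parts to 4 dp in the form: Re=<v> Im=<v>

Re=0.0368 Im=0.0082

First d^3_{-1,2}(β=0.3733), then the phase factors e^{-i(-1)α} and e^{-i(2)γ}:
c=cos(0.3733/2)=0.982631, s=sin(0.3733/2)=0.185568; N=√[2·24·120·1]=75.894664
k: max(0,(2)−(-1))=3 … min(3+(2),3−(-1))=4
  k=3: (−1)^0·75.8947/(12)·0.9826^3·0.1856^3 = +0.038345
  k=4: (−1)^1·75.8947/(24)·0.9826^1·0.1856^5 = -0.000684
d^3_{-1,2}(0.3733) = +0.038345 -0.000684 = +0.037662
D = (+0.778515+0.627626i)·(+0.037662)·(+0.896407-0.443231i) = +0.036760+0.008193i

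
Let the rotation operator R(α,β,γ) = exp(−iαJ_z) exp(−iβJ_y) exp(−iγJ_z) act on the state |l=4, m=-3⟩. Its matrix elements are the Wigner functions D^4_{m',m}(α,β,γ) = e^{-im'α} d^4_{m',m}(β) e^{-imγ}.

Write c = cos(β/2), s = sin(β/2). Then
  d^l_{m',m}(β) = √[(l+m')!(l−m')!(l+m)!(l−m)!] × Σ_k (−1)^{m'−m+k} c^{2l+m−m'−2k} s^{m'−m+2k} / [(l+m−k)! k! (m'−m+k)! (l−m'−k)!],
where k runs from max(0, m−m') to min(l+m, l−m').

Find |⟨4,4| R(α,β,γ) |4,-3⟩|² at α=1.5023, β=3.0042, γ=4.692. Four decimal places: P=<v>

P=0.0365

First d^4_{4,-3}(β=3.0042), then the phase factors e^{-i(4)α} and e^{-i(-3)γ}:
With c≡cos(β/2)=0.068642 and s≡sin(β/2)=0.997641, N=[40320·1·1·5040]^{1/2}=14255.272709
k∈{0} keeps every argument non-negative
  k=0: (−1)^7·14255.2727/(5040)·0.0686^1·0.9976^7 = -0.190967
d^4_{4,-3}(3.0042) = -0.190967
|D^4_{4,-3}|² = |d^4_{4,-3}(β)|² = (-0.190967)² = 0.036468 (the z-rotation phases have unit modulus)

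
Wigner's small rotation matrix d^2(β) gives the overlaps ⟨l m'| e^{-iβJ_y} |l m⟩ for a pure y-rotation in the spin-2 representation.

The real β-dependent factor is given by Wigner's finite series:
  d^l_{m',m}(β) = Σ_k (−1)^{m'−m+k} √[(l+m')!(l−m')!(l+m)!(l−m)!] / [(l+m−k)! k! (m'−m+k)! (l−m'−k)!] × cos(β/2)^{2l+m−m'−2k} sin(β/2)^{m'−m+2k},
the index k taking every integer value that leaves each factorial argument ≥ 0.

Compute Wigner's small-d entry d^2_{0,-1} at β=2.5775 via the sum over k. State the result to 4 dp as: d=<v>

d^2_{0,-1}(β=2.5775) via Wigner's sum:
Half-angle: c=0.278322, s=0.960488. N=√(2·2·1·6)=4.898979
k: max(0,(-1)−(0))=0 … min(2+(-1),2−(0))=1
  k=0: (−1)^1·4.8990/(2)·0.2783^3·0.9605^1 = -0.050723
  k=1: (−1)^2·4.8990/(2)·0.2783^1·0.9605^3 = +0.604085
d^2_{0,-1}(2.5775) = -0.050723 +0.604085 = +0.553362

d=0.5534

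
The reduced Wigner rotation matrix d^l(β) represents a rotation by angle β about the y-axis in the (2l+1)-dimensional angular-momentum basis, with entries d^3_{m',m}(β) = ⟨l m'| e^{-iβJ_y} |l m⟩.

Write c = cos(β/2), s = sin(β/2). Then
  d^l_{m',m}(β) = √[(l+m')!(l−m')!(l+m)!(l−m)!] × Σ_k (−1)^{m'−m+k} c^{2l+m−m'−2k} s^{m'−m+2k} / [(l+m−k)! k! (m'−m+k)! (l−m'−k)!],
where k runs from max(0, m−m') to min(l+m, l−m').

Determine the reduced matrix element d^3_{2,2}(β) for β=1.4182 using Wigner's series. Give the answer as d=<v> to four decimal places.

d^3_{2,2}(β=1.4182) via Wigner's sum:
Half-angle: c=0.758948, s=0.651151. N=√(120·1·120·1)=120.000000
Admissible k: 0..1 (factorial args all ≥0)
  k=0: (−1)^0·120.0000/(120)·0.7589^6·0.6512^0 = +0.191105
  k=1: (−1)^1·120.0000/(24)·0.7589^4·0.6512^2 = -0.703367
d^3_{2,2}(1.4182) = +0.191105 -0.703367 = -0.512262

d=-0.5123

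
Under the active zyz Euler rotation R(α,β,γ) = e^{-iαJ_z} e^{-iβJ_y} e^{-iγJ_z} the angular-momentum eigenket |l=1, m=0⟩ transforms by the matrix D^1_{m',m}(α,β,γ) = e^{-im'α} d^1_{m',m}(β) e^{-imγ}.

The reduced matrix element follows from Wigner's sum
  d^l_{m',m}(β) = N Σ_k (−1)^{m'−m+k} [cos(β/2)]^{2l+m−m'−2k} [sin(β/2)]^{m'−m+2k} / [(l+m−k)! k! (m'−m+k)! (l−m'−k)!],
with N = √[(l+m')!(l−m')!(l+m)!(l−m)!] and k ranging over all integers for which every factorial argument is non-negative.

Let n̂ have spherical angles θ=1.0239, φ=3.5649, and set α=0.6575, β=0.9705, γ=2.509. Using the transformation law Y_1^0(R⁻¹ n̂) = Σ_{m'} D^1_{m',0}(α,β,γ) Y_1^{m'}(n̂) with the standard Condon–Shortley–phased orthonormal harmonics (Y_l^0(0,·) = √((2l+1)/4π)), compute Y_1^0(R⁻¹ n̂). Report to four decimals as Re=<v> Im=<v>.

Need the full column D^1_{m',0} for m'=−1..1 at α=0.6575, β=0.9705, γ=2.509.
cos(β/2)=0.884558, sin(β/2)=0.466430
d^1_{-1,0}: single k=1 term ⇒ +0.583482;  D = +0.461839+0.356589i
d^1_{0,0}: k∈[0..1] ⇒ +0.782444 -0.217556 = +0.564887;  D = +0.564887+0.000000i
d^1_{1,0}: single k=0 term ⇒ -0.583482;  D = -0.461839+0.356589i
Y_1^{m'}(θ=1.0239,φ=3.5649) and Σ D·Y over m':
  (+0.4618+0.3566i)·(-0.2691+0.1212i)  (+0.5649+0.0000i)·(+0.2541+0.0000i)  (-0.4618+0.3566i)·(+0.2691+0.1212i)
Y_1^0(R⁻¹ n̂) = -0.191439+0.000000i

Re=-0.1914 Im=0.0000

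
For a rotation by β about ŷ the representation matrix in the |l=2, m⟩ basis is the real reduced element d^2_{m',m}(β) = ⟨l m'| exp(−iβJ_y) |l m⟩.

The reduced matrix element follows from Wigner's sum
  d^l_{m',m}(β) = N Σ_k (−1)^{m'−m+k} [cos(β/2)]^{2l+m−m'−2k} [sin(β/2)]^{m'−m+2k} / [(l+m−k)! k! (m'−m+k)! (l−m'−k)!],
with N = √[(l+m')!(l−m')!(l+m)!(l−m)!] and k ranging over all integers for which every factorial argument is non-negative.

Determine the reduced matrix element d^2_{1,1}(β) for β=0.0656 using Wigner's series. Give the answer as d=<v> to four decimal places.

d^2_{1,1}(β=0.0656) via Wigner's sum:
c=cos(0.0656/2)=0.999462, s=sin(0.0656/2)=0.032794; N=√[6·1·6·1]=6.000000
k∈{0,1} keeps every argument non-negative
  k=0: (−1)^0·6.0000/(6)·0.9995^4·0.0328^0 = +0.997850
  k=1: (−1)^1·6.0000/(2)·0.9995^2·0.0328^2 = -0.003223
d^2_{1,1}(0.0656) = +0.997850 -0.003223 = +0.994627

d=0.9946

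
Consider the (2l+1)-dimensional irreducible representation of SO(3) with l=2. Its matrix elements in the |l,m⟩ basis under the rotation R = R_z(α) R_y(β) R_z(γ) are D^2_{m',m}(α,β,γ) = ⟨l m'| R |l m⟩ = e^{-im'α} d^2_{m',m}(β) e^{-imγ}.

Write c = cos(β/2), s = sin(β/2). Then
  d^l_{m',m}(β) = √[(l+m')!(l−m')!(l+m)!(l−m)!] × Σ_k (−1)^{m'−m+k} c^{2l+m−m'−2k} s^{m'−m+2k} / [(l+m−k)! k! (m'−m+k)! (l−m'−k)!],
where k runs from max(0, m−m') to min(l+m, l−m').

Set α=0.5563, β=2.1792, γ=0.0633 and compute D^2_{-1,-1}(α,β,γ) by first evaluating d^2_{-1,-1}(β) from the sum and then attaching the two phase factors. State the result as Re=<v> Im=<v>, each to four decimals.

Re=-0.3738 Im=-0.2666

First d^2_{-1,-1}(β=2.1792), then the phase factors e^{-i(-1)α} and e^{-i(-1)γ}:
Half-angle: c=0.462840, s=0.886442. N=√(1·6·1·6)=6.000000
Admissible k: 0..1 (factorial args all ≥0)
  k=0: (−1)^0·6.0000/(6)·0.4628^4·0.8864^0 = +0.045891
  k=1: (−1)^1·6.0000/(2)·0.4628^2·0.8864^2 = -0.504991
d^2_{-1,-1}(2.1792) = +0.045891 -0.504991 = -0.459100
Phases: e^{-i·(-1)·0.5563}=+0.849215+0.528048i, e^{-i·(-1)·0.0633}=+0.997997+0.063258i ⇒ D=-0.373758-0.266604i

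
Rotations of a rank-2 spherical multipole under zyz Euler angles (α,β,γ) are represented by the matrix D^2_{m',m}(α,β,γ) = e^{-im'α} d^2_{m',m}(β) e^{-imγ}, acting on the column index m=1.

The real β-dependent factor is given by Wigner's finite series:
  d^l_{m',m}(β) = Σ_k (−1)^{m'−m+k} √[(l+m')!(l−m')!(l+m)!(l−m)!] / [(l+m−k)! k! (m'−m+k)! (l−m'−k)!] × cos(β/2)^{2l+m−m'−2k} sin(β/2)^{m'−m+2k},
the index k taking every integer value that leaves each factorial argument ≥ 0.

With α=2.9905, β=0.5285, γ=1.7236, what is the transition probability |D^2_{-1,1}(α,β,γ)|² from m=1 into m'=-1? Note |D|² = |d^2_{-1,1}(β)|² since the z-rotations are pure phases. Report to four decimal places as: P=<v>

First d^2_{-1,1}(β=0.5285), then the phase factors e^{-i(-1)α} and e^{-i(1)γ}:
Half-angle: c=0.965289, s=0.261185. N=√(1·6·6·1)=6.000000
The bounds max(0,m−m')=2 and min(l+m,l−m')=3 give 2 terms
  k=2: (−1)^0·6.0000/(2)·0.9653^2·0.2612^2 = +0.190692
  k=3: (−1)^1·6.0000/(6)·0.9653^0·0.2612^4 = -0.004654
d^2_{-1,1}(0.5285) = +0.190692 -0.004654 = +0.186039
|D^2_{-1,1}|² = |d^2_{-1,1}(β)|² = (+0.186039)² = 0.034610 (the z-rotation phases have unit modulus)

P=0.0346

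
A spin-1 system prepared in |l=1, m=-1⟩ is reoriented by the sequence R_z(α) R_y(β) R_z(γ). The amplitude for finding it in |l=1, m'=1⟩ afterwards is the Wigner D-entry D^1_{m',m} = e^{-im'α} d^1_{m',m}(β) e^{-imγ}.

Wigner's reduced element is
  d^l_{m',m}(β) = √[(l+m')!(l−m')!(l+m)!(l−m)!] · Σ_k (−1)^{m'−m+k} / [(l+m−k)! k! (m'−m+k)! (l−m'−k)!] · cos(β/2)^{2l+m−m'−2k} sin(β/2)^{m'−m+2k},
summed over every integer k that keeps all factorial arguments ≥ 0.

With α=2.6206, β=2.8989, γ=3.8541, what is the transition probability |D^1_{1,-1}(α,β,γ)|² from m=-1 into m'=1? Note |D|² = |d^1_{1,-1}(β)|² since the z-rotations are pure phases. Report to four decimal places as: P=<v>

First d^1_{1,-1}(β=2.8989), then the phase factors e^{-i(1)α} and e^{-i(-1)γ}:
c=cos(2.8989/2)=0.121049, s=sin(2.8989/2)=0.992647; N=√[2·1·1·2]=2.000000
Admissible k: 0..0 (factorial args all ≥0)
  k=0: (−1)^2·2.0000/(2)·0.1210^0·0.9926^2 = +0.985347
d^1_{1,-1}(2.8989) = +0.985347
|D^1_{1,-1}|² = |d^1_{1,-1}(β)|² = (+0.985347)² = 0.970909 (the z-rotation phases have unit modulus)

P=0.9709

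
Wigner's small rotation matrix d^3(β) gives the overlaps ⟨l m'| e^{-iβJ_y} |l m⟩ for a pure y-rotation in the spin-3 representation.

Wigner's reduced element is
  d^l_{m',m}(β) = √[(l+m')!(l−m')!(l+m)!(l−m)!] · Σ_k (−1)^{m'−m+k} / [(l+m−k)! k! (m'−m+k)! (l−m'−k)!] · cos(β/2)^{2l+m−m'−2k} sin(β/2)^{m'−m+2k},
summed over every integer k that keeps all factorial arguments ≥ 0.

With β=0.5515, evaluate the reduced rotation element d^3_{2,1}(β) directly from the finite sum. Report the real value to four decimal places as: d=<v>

d=-0.5965

d^3_{2,1}(β=0.5515) via Wigner's sum:
c=cos(0.5515/2)=0.962221, s=sin(0.5515/2)=0.272269; N=√[120·1·24·2]=75.894664
k: max(0,(1)−(2))=0 … min(3+(1),3−(2))=1
  k=0: (−1)^1·75.8947/(24)·0.9622^5·0.2723^1 = -0.710187
  k=1: (−1)^2·75.8947/(12)·0.9622^3·0.2723^3 = +0.113723
d^3_{2,1}(0.5515) = -0.710187 +0.113723 = -0.596464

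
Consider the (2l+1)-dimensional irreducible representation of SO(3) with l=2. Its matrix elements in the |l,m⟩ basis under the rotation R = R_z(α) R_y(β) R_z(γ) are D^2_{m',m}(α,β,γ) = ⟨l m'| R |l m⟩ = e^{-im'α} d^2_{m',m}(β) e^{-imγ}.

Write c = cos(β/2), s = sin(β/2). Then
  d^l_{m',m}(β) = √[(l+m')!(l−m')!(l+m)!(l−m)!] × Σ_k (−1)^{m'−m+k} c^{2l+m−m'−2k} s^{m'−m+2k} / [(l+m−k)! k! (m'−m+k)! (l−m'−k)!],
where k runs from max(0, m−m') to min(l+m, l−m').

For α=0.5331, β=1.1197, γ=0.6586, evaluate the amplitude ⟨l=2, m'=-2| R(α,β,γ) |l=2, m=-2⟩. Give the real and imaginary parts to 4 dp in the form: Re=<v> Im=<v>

First d^2_{-2,-2}(β=1.1197), then the phase factors e^{-i(-2)α} and e^{-i(-2)γ}:
c=cos(1.1197/2)=0.847335, s=sin(1.1197/2)=0.531059; N=√[1·24·1·24]=24.000000
Admissible k: 0..0 (factorial args all ≥0)
  k=0: (−1)^0·24.0000/(24)·0.8473^4·0.5311^0 = +0.515490
d^2_{-2,-2}(1.1197) = +0.515490
D = (+0.483454+0.875370i)·(+0.515490)·(+0.250887+0.968016i) = -0.374287+0.354456i

Re=-0.3743 Im=0.3545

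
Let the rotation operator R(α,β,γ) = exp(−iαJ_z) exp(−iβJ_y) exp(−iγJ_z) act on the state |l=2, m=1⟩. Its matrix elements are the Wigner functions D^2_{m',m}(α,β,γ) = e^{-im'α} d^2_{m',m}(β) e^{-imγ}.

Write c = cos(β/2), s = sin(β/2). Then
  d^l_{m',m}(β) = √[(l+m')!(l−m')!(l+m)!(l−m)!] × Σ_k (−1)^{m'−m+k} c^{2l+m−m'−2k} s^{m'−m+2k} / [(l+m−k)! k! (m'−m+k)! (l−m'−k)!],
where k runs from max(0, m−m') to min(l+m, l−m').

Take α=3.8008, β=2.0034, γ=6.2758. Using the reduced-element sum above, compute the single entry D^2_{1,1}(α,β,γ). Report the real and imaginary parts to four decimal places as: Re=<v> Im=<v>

D^2_{1,1}(3.8008,2.0034,6.2758) = e^{-i·1·3.8008}·d^2_{1,1}(2.0034)·e^{-i·1·6.2758}. Compute d first:
Half-angle: c=0.538871, s=0.842388. N=√(6·1·6·1)=6.000000
The bounds max(0,m−m')=0 and min(l+m,l−m')=1 give 2 terms
  k=0: (−1)^0·6.0000/(6)·0.5389^4·0.8424^0 = +0.084322
  k=1: (−1)^1·6.0000/(2)·0.5389^2·0.8424^2 = -0.618181
d^2_{1,1}(2.0034) = +0.084322 -0.618181 = -0.533859
Attach z-rotation phases: D = e^{-i(1)(3.8008)}·(-0.533859)·e^{-i(1)(6.2758)} = +0.424407-0.323858i

Re=0.4244 Im=-0.3239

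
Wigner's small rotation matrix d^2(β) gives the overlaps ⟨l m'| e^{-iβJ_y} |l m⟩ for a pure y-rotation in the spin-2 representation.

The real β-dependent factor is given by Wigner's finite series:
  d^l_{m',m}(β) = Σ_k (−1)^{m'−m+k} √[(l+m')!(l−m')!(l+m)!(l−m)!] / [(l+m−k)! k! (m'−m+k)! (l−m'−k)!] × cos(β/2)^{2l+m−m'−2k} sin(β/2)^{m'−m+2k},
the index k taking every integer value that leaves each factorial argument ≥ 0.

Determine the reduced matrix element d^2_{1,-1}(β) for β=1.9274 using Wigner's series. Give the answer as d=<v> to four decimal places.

d=0.2036

d^2_{1,-1}(β=1.9274) via Wigner's sum:
c=cos(1.9274/2)=0.570485, s=sin(1.9274/2)=0.821308; N=√[6·1·1·6]=6.000000
Admissible k: 0..1 (factorial args all ≥0)
  k=0: (−1)^2·6.0000/(2)·0.5705^2·0.8213^2 = +0.658600
  k=1: (−1)^3·6.0000/(6)·0.5705^0·0.8213^4 = -0.455013
d^2_{1,-1}(1.9274) = +0.658600 -0.455013 = +0.203587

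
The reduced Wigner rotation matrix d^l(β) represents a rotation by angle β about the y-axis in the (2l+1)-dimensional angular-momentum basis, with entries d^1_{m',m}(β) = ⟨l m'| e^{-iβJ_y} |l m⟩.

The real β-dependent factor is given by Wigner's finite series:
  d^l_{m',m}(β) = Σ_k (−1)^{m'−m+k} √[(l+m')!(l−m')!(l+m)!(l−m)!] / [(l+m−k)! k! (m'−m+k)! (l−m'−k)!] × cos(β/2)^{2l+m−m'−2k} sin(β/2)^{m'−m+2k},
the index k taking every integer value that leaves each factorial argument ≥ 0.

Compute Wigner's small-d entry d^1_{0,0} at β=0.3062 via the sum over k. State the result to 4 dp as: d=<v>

d^1_{0,0}(β=0.3062) via Wigner's sum:
c=cos(0.3062/2)=0.988303, s=sin(0.3062/2)=0.152503; N=√[1·1·1·1]=1.000000
k∈{0,1} keeps every argument non-negative
  k=0: (−1)^0·1.0000/(1)·0.9883^2·0.1525^0 = +0.976743
  k=1: (−1)^1·1.0000/(1)·0.9883^0·0.1525^2 = -0.023257
d^1_{0,0}(0.3062) = +0.976743 -0.023257 = +0.953486

d=0.9535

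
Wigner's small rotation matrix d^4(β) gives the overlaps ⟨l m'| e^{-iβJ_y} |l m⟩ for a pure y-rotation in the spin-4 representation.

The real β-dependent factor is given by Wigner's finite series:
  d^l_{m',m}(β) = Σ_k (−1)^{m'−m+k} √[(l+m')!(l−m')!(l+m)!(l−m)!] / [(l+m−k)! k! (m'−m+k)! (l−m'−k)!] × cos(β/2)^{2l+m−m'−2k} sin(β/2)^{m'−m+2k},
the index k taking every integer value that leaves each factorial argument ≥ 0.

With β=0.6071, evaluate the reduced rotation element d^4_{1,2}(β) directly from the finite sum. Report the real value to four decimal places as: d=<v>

d=0.4949

d^4_{1,2}(β=0.6071) via Wigner's sum:
With c≡cos(β/2)=0.954281 and s≡sin(β/2)=0.298910, N=[120·6·720·2]^{1/2}=1018.233765
k∈{1,2,3} keeps every argument non-negative
  k=1: (−1)^0·1018.2338/(240)·0.9543^7·0.2989^1 = +0.913927
  k=2: (−1)^1·1018.2338/(48)·0.9543^5·0.2989^3 = -0.448341
  k=3: (−1)^2·1018.2338/(72)·0.9543^3·0.2989^5 = +0.029325
d^4_{1,2}(0.6071) = +0.913927 -0.448341 +0.029325 = +0.494911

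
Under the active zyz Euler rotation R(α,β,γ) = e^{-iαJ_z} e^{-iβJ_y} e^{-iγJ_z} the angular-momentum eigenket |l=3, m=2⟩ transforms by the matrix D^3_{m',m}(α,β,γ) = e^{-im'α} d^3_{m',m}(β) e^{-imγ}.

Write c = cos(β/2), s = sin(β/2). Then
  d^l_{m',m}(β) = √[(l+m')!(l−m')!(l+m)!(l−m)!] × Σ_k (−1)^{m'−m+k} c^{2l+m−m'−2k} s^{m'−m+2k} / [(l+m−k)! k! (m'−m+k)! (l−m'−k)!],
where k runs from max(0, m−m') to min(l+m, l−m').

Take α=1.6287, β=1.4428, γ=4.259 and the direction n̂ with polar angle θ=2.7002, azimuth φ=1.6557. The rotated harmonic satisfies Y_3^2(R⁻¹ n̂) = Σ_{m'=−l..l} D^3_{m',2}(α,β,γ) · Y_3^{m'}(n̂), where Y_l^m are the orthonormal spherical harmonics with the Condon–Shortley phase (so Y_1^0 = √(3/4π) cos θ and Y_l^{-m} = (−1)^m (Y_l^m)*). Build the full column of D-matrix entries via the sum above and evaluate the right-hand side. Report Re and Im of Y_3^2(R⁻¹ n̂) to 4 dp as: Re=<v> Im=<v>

Need the full column D^3_{m',2} for m'=−3..3 at α=1.6287, β=1.4428, γ=4.259.
cos(β/2)=0.750882, sin(β/2)=0.660437
d^3_{-3,2}: single k=5 term ⇒ +0.231101;  D = -0.203875+0.108825i
d^3_{-2,2}: k∈[4..5] ⇒ +0.536337 -0.082983 = +0.453354;  D = +0.236271+0.386919i
d^3_{-1,2}: k∈[3..4] ⇒ +0.771326 -0.298351 = +0.472976;  D = +0.388723-0.269444i
d^3_{0,2}: k∈[2..3] ⇒ +0.759468 -0.587528 = +0.171940;  D = -0.105964-0.135407i
d^3_{1,2}: k∈[1..2] ⇒ +0.498528 -0.771326 = -0.272799;  D = +0.204746-0.180273i
d^3_{2,2}: k∈[0..1] ⇒ +0.179238 -0.693296 = -0.514058;  D = -0.361463-0.365514i
d^3_{3,2}: single k=0 term ⇒ -0.386158;  D = -0.258398+0.286964i
Y_3^{m'}(θ=2.7002,φ=1.6557) and Σ D·Y over m':
  (-0.2039+0.1088i)·(+0.0082+0.0315i)  (+0.2363+0.3869i)·(+0.1662-0.0285i)  (+0.3887-0.2694i)·(-0.0361-0.4247i)  (-0.1060-0.1354i)·(-0.3669+0.0000i)  (+0.2047-0.1803i)·(+0.0361-0.4247i)  (-0.3615-0.3655i)·(+0.1662+0.0285i)  (-0.2584+0.2870i)·(-0.0082+0.0315i)
Y_3^2(R⁻¹ n̂) = -0.170155-0.228645i

Re=-0.1702 Im=-0.2286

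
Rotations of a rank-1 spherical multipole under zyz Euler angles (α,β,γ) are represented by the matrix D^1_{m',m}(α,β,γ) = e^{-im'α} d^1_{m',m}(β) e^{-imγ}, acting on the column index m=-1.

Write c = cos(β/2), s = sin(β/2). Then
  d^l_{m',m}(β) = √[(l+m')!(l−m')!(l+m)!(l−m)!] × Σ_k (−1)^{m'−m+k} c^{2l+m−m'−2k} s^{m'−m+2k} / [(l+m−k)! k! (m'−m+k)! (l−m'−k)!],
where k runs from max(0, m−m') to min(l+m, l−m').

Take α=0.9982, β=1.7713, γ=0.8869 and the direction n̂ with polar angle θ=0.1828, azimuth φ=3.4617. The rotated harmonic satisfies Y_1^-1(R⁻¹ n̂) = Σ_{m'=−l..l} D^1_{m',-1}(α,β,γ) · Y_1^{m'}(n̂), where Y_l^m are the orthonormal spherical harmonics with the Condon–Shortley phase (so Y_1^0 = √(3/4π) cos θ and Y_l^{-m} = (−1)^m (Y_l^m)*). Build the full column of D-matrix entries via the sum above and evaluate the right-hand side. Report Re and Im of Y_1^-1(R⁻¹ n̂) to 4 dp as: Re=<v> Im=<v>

Re=-0.1737 Im=-0.2754

Need the full column D^1_{m',-1} for m'=−1..1 at α=0.9982, β=1.7713, γ=0.8869.
cos(β/2)=0.632786, sin(β/2)=0.774326
d^1_{-1,-1}: single k=0 term ⇒ +0.400419;  D = -0.123791+0.380803i
d^1_{0,-1}: single k=0 term ⇒ -0.692941;  D = -0.437812-0.537110i
d^1_{1,-1}: single k=0 term ⇒ +0.599581;  D = +0.595872-0.066596i
Y_1^{m'}(θ=0.1828,φ=3.4617) and Σ D·Y over m':
  (-0.1238+0.3808i)·(-0.0596+0.0198i)  (-0.4378-0.5371i)·(+0.4805+0.0000i)  (+0.5959-0.0666i)·(+0.0596+0.0198i)
Y_1^-1(R⁻¹ n̂) = -0.173659-0.275403i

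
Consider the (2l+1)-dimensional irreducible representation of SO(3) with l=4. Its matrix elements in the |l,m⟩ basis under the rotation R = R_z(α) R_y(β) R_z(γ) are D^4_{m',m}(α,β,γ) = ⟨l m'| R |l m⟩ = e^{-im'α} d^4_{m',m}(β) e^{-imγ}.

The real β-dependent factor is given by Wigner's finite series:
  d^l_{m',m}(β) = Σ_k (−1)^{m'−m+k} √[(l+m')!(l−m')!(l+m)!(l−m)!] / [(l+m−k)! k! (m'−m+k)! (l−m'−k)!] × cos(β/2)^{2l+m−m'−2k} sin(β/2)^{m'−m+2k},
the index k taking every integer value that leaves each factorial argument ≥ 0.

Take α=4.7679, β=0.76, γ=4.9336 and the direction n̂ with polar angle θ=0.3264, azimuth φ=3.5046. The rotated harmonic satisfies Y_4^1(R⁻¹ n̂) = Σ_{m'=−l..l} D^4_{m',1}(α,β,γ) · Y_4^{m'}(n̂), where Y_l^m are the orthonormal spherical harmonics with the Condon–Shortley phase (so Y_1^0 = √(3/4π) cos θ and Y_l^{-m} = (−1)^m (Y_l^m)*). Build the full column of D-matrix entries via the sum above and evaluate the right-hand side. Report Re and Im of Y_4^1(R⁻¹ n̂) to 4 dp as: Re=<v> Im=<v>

Re=-0.0591 Im=0.2204

Need the full column D^4_{m',1} for m'=−4..4 at α=4.7679, β=0.76, γ=4.9336.
cos(β/2)=0.928665, sin(β/2)=0.370920
d^4_{-4,1}: single k=5 term ⇒ +0.042080;  D = -0.000035+0.042080i
d^4_{-3,1}: k∈[4..5] ⇒ +0.186242 -0.017827 = +0.168415;  D = -0.168164+0.009204i
d^4_{-2,1}: k∈[3..5] ⇒ +0.498485 -0.119285 +0.003806 = +0.383005;  D = -0.042118-0.380683i
d^4_{-1,1}: k∈[2..5] ⇒ +0.882501 -0.422357 +0.033689 -0.000358 = +0.493474;  D = +0.486715-0.081395i
d^4_{0,1}: k∈[1..4] ⇒ +0.988116 -0.945808 +0.150885 -0.004012 = +0.189182;  D = +0.041509+0.184572i
d^4_{1,1}: k∈[0..3] ⇒ +0.553186 -1.323751 +0.422357 -0.022460 = -0.370667;  D = +0.356566-0.101268i
d^4_{2,1}: k∈[0..2] ⇒ -0.937410 +0.747727 -0.079524 = -0.269206;  D = +0.087803+0.254485i
d^4_{3,1}: k∈[0..1] ⇒ +0.700463 -0.186242 = +0.514221;  D = +0.476048-0.194427i
d^4_{4,1}: single k=0 term ⇒ -0.263773;  D = -0.113128-0.238282i
Y_4^{m'}(θ=0.3264,φ=3.5046) and Σ D·Y over m':
  (-0.0000+0.0421i)·(+0.0006-0.0046i)  (-0.1682+0.0092i)·(-0.0181+0.0346i)  (-0.0421-0.3807i)·(+0.1358-0.1206i)  (+0.4867-0.0814i)·(-0.4406+0.1674i)  (+0.0415+0.1846i)·(+0.4504+0.0000i)  (+0.3566-0.1013i)·(+0.4406+0.1674i)  (+0.0878+0.2545i)·(+0.1358+0.1206i)  (+0.4760-0.1944i)·(+0.0181+0.0346i)  (-0.1131-0.2383i)·(+0.0006+0.0046i)
Y_4^1(R⁻¹ n̂) = -0.059132+0.220373i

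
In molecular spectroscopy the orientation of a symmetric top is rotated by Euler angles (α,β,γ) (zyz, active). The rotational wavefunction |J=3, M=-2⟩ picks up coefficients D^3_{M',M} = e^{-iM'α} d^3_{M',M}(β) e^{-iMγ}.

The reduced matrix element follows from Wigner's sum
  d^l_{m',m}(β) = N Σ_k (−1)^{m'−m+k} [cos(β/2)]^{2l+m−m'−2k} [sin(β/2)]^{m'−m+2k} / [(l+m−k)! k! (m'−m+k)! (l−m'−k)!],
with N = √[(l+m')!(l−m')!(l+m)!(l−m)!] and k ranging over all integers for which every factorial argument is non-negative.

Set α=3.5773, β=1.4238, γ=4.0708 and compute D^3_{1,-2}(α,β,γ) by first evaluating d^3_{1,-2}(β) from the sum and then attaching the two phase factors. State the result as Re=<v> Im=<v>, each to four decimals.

First d^3_{1,-2}(β=1.4238), then the phase factors e^{-i(1)α} and e^{-i(-2)γ}:
With c≡cos(β/2)=0.757122 and s≡sin(β/2)=0.653273, N=[24·2·1·120]^{1/2}=75.894664
The bounds max(0,m−m')=0 and min(l+m,l−m')=1 give 2 terms
  k=0: (−1)^3·75.8947/(12)·0.7571^3·0.6533^3 = -0.765267
  k=1: (−1)^4·75.8947/(24)·0.7571^1·0.6533^5 = +0.284866
d^3_{1,-2}(1.4238) = -0.765267 +0.284866 = -0.480400
D = (-0.906572+0.422052i)·(-0.480400)·(-0.283669+0.958922i) = +0.070882+0.475142i

Re=0.0709 Im=0.4751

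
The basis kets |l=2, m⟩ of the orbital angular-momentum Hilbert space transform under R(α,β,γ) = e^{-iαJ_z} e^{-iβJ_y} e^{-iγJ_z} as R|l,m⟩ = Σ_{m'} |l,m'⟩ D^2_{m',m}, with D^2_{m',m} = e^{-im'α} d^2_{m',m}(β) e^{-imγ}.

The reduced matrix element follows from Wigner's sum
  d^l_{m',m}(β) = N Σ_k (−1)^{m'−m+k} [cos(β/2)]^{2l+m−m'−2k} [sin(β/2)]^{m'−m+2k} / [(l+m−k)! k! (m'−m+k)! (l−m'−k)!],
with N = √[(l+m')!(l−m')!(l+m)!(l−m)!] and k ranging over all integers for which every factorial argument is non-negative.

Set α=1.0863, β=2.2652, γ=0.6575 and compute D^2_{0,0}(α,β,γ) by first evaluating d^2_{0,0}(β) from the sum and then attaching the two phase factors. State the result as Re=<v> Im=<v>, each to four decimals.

First d^2_{0,0}(β=2.2652), then the phase factors e^{-i(0)α} and e^{-i(0)γ}:
c=cos(2.2652/2)=0.424307, s=sin(2.2652/2)=0.905518; N=√[2·2·2·2]=4.000000
Admissible k: 0..2 (factorial args all ≥0)
  k=0: (−1)^0·4.0000/(4)·0.4243^4·0.9055^0 = +0.032413
  k=1: (−1)^1·4.0000/(1)·0.4243^2·0.9055^2 = -0.590493
  k=2: (−1)^2·4.0000/(4)·0.4243^0·0.9055^4 = +0.672340
d^2_{0,0}(2.2652) = +0.032413 -0.590493 +0.672340 = +0.114260
Phases: e^{-i·(0)·1.0863}=+1.000000+0.000000i, e^{-i·(0)·0.6575}=+1.000000+0.000000i ⇒ D=+0.114260+0.000000i

Re=0.1143 Im=0.0000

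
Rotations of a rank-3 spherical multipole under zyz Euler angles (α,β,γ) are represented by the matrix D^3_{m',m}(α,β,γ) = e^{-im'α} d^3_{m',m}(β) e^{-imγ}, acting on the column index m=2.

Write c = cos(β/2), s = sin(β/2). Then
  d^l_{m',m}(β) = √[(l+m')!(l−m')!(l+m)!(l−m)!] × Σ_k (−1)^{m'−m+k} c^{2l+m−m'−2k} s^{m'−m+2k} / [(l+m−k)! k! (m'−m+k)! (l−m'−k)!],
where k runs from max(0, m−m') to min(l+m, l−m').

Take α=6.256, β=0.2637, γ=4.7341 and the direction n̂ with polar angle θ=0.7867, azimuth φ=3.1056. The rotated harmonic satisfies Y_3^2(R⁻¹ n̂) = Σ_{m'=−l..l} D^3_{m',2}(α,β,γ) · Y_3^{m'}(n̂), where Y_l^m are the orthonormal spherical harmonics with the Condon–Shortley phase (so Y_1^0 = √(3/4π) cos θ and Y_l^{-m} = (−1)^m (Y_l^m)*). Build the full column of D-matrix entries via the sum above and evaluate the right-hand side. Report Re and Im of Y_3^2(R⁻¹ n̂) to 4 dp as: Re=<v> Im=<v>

Re=-0.3819 Im=0.0221

Need the full column D^3_{m',2} for m'=−3..3 at α=6.256, β=0.2637, γ=4.7341.
cos(β/2)=0.991320, sin(β/2)=0.131468
d^3_{-3,2}: single k=5 term ⇒ +0.000095;  D = -0.000095+0.000012i
d^3_{-2,2}: k∈[4..5] ⇒ +0.001468 -0.000005 = +0.001463;  D = -0.001456+0.000143i
d^3_{-1,2}: k∈[3..4] ⇒ +0.014000 -0.000123 = +0.013877;  D = -0.013843+0.000979i
d^3_{0,2}: k∈[2..3] ⇒ +0.091424 -0.001608 = +0.089816;  D = -0.089731+0.003899i
d^3_{1,2}: k∈[1..2] ⇒ +0.398007 -0.014000 = +0.384007;  D = -0.383957+0.006235i
d^3_{2,2}: k∈[0..1] ⇒ +0.949039 -0.083458 = +0.865581;  D = -0.865529-0.009477i
d^3_{3,2}: single k=0 term ⇒ -0.308295;  D = +0.308071+0.011754i
Y_3^{m'}(θ=0.7867,φ=3.1056) and Σ D·Y over m':
  (-0.0001+0.0000i)·(-0.1472-0.0160i)  (-0.0015+0.0001i)·(+0.3609+0.0260i)  (-0.0138+0.0010i)·(-0.3415-0.0123i)  (-0.0897+0.0039i)·(-0.1335+0.0000i)  (-0.3840+0.0062i)·(+0.3415-0.0123i)  (-0.8655-0.0095i)·(+0.3609-0.0260i)  (+0.3081+0.0118i)·(+0.1472-0.0160i)
Y_3^2(R⁻¹ n̂) = -0.381887+0.022096i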